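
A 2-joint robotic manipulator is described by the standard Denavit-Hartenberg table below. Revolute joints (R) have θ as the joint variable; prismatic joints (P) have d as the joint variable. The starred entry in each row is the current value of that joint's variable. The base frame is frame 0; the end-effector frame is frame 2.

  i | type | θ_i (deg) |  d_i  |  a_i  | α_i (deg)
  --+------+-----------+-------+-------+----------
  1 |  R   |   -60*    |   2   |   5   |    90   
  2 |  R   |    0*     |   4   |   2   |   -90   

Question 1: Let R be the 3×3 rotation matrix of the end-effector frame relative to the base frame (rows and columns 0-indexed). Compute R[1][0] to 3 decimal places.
-0.866

End-effector x-axis (col 0 of R) = (0.5000,-0.8660,0.0000)
R[1][0] = -0.8660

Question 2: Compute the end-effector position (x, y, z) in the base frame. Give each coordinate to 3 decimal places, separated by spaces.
0.036 -8.062 2.000

after link 1: o_1 = (2.5000, -4.3301, 2.0000)
after link 2: o_2 = (0.0359, -8.0622, 2.0000)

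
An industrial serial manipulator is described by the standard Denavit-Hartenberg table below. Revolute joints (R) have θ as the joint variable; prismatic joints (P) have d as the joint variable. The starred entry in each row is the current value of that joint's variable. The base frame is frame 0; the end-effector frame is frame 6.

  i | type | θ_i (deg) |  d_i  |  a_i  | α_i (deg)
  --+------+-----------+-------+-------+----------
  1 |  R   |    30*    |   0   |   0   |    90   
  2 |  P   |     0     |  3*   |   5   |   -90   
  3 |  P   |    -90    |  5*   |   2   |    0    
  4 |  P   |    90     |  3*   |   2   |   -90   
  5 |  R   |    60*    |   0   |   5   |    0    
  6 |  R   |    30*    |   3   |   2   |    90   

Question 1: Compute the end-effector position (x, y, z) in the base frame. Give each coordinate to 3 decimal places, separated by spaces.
9.227 3.018 1.670

after link 1: o_1 = (0.0000, 0.0000, 0.0000)
after link 2: o_2 = (5.8301, -0.0981, 0.0000)
after link 3: o_3 = (6.8301, -1.8301, 5.0000)
after link 4: o_4 = (8.5622, -0.8301, 8.0000)
after link 5: o_5 = (10.7272, 0.4199, 3.6699)
after link 6: o_6 = (9.2272, 3.0179, 1.6699)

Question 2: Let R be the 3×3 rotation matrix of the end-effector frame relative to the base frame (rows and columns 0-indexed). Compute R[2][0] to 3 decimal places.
End-effector x-axis (col 0 of R) = (0.0000,0.0000,-1.0000)
R[2][0] = -1.0000

-1.000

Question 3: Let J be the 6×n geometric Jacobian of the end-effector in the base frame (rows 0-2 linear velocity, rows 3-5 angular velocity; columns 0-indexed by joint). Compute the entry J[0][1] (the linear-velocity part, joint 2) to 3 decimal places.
prismatic axis z_1 = (0.5000,-0.8660,0.0000)
J_v[:, 1] = z_1; J_ω[:, 1] = (0,0,0)
entry J[0][1] = 0.5000

0.500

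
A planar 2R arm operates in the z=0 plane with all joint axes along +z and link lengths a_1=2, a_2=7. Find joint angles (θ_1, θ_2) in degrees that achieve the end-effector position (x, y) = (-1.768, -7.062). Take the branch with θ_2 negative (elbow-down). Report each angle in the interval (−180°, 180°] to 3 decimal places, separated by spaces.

cos θ_2 = (52.9977−2²−7²)/(2·2·7) = -0.0001; θ_2 = -90.0048° (elbow-down)
β = atan2(-7.0620,-1.7680) = -104.0553°; ψ = atan2(-7.0000,1.9994) = -74.0590°
θ_1 = β − ψ = -29.9963°

-29.996 -90.005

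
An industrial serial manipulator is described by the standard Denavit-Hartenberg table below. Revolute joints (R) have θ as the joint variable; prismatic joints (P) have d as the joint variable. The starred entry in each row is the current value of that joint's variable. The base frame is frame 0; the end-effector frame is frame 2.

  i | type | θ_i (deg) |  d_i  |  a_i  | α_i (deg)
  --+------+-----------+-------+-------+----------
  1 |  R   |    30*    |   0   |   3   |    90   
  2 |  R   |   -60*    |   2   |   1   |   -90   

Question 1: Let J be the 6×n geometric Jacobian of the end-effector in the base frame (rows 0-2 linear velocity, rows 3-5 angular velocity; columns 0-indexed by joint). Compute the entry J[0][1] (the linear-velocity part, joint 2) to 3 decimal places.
0.750

axis z_1 = (0.5000,-0.8660,0.0000); lever o_n−o_1 = (1.4330,-1.4821,-0.8660)
cross product → J_v[:, 1] = (0.7500,0.4330,0.5000)
J_ω[:, 1] = z_1
entry J[0][1] = 0.7500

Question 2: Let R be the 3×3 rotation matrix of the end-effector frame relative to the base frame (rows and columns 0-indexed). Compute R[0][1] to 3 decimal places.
-0.500

End-effector y-axis (col 1 of R) = (-0.5000,0.8660,-0.0000)
R[0][1] = -0.5000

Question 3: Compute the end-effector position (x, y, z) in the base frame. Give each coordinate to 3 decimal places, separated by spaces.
after link 1: o_1 = (2.5981, 1.5000, 0.0000)
after link 2: o_2 = (4.0311, 0.0179, -0.8660)

4.031 0.018 -0.866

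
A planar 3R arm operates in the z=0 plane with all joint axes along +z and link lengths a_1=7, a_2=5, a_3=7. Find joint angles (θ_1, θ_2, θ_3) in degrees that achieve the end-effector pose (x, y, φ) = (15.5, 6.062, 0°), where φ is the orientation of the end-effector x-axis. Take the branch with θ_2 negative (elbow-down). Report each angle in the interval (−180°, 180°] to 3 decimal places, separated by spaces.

wrist centre = target − a_3·(cos φ, sin φ) = (8.5000, 6.0620)
cos θ_2 = (108.9978−7²−5²)/(2·7·5) = 0.5000; θ_2 = -60.0020° (elbow-down)
β = atan2(6.0620,8.5000) = 35.4956°; ψ = atan2(-4.3302,9.4998) = -24.5044°
θ_1 = β − ψ = 60.0000°
θ_3 = φ − θ_1 − θ_2 = 0.0020° (wrapped to (-180°,180°])

60.000 -60.002 0.002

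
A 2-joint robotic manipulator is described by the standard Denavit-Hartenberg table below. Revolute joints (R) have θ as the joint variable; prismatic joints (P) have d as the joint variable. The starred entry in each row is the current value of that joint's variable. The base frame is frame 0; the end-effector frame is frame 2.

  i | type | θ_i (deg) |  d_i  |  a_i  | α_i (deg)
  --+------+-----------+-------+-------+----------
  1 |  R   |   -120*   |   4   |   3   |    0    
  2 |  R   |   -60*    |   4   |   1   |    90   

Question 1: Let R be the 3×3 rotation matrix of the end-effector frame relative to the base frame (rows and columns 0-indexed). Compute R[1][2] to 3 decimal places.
End-effector z-axis (col 2 of R) = (-0.0000,1.0000,0.0000)
R[1][2] = 1.0000

1.000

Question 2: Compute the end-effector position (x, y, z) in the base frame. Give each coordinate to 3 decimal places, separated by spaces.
after link 1: o_1 = (-1.5000, -2.5981, 4.0000)
after link 2: o_2 = (-2.5000, -2.5981, 8.0000)

-2.500 -2.598 8.000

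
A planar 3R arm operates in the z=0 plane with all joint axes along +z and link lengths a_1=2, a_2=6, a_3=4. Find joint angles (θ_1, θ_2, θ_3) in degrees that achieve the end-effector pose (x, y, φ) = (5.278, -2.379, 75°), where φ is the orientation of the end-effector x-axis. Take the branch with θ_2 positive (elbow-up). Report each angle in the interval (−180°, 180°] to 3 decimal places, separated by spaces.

-89.996 44.995 120.001

wrist centre = target − a_3·(cos φ, sin φ) = (4.2427, -6.2427)
cos θ_2 = (56.9720−2²−6²)/(2·2·6) = 0.7072; θ_2 = 44.9950° (elbow-up)
β = atan2(-6.2427,4.2427) = -55.7988°; ψ = atan2(4.2423,6.2430) = 34.1970°
θ_1 = β − ψ = -89.9958°
θ_3 = φ − θ_1 − θ_2 = 120.0008° (wrapped to (-180°,180°])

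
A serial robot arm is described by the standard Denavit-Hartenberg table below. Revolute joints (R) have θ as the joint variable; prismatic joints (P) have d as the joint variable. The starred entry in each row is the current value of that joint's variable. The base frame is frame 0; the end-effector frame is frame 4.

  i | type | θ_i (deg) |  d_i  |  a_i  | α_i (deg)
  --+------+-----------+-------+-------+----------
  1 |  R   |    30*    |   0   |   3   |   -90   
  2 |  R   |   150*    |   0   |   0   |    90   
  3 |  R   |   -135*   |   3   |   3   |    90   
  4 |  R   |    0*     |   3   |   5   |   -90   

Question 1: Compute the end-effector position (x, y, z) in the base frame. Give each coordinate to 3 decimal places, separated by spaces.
11.499 2.556 1.291

after link 1: o_1 = (2.5981, 1.5000, 0.0000)
after link 2: o_2 = (2.5981, 1.5000, 0.0000)
after link 3: o_3 = (6.5488, 1.3314, -1.5374)
after link 4: o_4 = (11.4985, 2.5562, 1.2910)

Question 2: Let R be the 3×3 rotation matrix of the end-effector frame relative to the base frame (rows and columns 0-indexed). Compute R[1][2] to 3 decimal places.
End-effector z-axis (col 2 of R) = (0.4330,0.2500,-0.8660)
R[1][2] = 0.2500

0.250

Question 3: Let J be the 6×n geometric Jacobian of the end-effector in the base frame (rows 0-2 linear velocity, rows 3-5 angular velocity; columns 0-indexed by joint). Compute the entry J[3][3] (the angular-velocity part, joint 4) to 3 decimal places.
axis z_3 = (0.1768,0.9186,0.3536); lever o_n−o_3 = (4.9497,1.2247,2.8284)
cross product → J_v[:, 3] = (2.1651,1.2500,-4.3301)
J_ω[:, 3] = z_3
entry J[3][3] = 0.1768

0.177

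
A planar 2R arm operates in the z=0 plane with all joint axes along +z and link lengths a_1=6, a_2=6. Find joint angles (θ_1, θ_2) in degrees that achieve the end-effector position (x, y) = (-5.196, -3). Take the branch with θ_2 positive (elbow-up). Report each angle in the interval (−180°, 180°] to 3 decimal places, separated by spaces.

150.000 120.001

cos θ_2 = (35.9984−6²−6²)/(2·6·6) = -0.5000; θ_2 = 120.0015° (elbow-up)
β = atan2(-3.0000,-5.1960) = -149.9993°; ψ = atan2(5.1961,2.9999) = 60.0007°
θ_1 = β − ψ = -210.0000°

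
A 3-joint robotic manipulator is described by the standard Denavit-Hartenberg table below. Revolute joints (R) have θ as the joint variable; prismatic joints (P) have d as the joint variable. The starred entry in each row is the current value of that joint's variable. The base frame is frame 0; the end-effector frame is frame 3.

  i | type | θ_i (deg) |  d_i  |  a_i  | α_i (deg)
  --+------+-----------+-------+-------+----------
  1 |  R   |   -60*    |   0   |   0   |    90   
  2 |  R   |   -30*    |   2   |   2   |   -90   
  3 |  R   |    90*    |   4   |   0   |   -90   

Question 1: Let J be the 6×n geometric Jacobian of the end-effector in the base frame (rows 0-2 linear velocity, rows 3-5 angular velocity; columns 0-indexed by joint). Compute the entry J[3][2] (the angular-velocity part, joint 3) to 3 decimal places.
0.250

axis z_2 = (0.2500,-0.4330,0.8660); lever o_n−o_2 = (1.0000,-1.7321,3.4641)
cross product → J_v[:, 2] = (0.0000,-0.0000,-0.0000)
J_ω[:, 2] = z_2
entry J[3][2] = 0.2500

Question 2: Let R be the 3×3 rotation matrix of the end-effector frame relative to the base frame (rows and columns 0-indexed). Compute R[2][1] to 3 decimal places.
-0.866

End-effector y-axis (col 1 of R) = (-0.2500,0.4330,-0.8660)
R[2][1] = -0.8660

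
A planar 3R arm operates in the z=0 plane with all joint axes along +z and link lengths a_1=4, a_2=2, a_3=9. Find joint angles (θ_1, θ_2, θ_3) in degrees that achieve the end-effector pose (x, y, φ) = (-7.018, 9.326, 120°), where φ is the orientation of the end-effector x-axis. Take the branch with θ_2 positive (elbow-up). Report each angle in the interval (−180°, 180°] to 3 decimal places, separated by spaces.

wrist centre = target − a_3·(cos φ, sin φ) = (-2.5180, 1.5318)
cos θ_2 = (8.6866−4²−2²)/(2·4·2) = -0.7071; θ_2 = 134.9982° (elbow-up)
β = atan2(1.5318,-2.5180) = 148.6867°; ψ = atan2(1.4143,2.5858) = 28.6754°
θ_1 = β − ψ = 120.0113°
θ_3 = φ − θ_1 − θ_2 = -135.0095° (wrapped to (-180°,180°])

120.011 134.998 -135.009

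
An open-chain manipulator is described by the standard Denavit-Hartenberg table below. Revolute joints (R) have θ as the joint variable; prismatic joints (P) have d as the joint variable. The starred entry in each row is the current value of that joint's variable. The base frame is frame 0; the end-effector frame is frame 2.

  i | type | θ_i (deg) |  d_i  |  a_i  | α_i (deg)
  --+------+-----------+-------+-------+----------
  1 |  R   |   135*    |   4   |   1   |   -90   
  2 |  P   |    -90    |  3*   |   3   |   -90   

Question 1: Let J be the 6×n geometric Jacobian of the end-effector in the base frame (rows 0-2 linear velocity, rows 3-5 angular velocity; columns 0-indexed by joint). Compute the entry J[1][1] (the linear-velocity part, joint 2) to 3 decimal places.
prismatic axis z_1 = (-0.7071,-0.7071,0.0000)
J_v[:, 1] = z_1; J_ω[:, 1] = (0,0,0)
entry J[1][1] = -0.7071

-0.707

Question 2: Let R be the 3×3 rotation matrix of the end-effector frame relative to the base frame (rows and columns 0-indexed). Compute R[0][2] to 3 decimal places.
End-effector z-axis (col 2 of R) = (-0.7071,0.7071,-0.0000)
R[0][2] = -0.7071

-0.707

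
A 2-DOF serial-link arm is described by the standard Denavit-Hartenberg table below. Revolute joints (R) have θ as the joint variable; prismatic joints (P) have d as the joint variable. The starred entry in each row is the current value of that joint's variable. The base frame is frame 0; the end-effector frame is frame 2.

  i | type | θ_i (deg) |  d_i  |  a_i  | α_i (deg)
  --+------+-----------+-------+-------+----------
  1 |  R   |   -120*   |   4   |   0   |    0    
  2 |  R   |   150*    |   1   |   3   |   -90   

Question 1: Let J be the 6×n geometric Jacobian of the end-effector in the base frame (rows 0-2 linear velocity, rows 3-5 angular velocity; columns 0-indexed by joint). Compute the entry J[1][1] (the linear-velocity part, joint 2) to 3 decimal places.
2.598

axis z_1 = (0.0000,0.0000,1.0000); lever o_n−o_1 = (2.5981,1.5000,1.0000)
cross product → J_v[:, 1] = (-1.5000,2.5981,0.0000)
J_ω[:, 1] = z_1
entry J[1][1] = 2.5981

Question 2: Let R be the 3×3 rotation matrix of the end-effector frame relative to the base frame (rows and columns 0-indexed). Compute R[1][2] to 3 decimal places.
0.866

End-effector z-axis (col 2 of R) = (-0.5000,0.8660,0.0000)
R[1][2] = 0.8660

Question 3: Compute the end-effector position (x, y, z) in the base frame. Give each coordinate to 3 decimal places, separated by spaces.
2.598 1.500 5.000

after link 1: o_1 = (0.0000, 0.0000, 4.0000)
after link 2: o_2 = (2.5981, 1.5000, 5.0000)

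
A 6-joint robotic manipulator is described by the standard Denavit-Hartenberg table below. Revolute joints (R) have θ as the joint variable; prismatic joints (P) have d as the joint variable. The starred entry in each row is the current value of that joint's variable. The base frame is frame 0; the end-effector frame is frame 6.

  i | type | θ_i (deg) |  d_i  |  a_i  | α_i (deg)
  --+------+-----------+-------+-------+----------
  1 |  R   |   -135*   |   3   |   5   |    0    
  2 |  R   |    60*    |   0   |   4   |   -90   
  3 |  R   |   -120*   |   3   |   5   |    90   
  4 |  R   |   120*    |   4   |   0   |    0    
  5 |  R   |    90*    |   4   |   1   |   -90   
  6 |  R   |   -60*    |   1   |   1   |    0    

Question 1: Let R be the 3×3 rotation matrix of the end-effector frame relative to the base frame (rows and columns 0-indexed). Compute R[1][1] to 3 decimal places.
-0.893

End-effector y-axis (col 1 of R) = (-0.2091,-0.8926,-0.3995)
R[1][1] = -0.8926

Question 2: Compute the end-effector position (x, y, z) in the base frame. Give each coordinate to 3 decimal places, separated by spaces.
-3.694 2.404 2.205

after link 1: o_1 = (-3.5355, -3.5355, 3.0000)
after link 2: o_2 = (-2.5003, -7.3992, 3.0000)
after link 3: o_3 = (-0.2495, -4.2080, 7.3301)
after link 4: o_4 = (-1.1461, -0.8619, 5.3301)
after link 5: o_5 = (-2.4136, 1.9365, 2.5801)
after link 6: o_6 = (-3.6944, 2.4044, 2.2051)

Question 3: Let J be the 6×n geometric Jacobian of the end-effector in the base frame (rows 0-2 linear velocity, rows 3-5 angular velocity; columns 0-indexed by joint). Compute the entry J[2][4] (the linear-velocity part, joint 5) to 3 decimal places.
1.400

axis z_4 = (-0.2241,0.8365,-0.5000); lever o_n−o_4 = (-2.5482,3.2663,-3.1250)
cross product → J_v[:, 4] = (-0.9809,0.5737,1.3995)
J_ω[:, 4] = z_4
entry J[2][4] = 1.3995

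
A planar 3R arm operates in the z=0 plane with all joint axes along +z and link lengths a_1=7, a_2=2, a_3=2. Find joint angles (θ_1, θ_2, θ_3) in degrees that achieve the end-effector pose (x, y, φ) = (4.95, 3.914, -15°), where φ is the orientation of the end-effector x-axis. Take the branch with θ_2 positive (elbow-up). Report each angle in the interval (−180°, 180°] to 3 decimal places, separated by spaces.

44.998 150.011 149.991

wrist centre = target − a_3·(cos φ, sin φ) = (3.0181, 4.4316)
cos θ_2 = (28.7486−7²−2²)/(2·7·2) = -0.8661; θ_2 = 150.0109° (elbow-up)
β = atan2(4.4316,3.0181) = 55.7433°; ψ = atan2(0.9997,5.2678) = 10.7453°
θ_1 = β − ψ = 44.9980°
θ_3 = φ − θ_1 − θ_2 = 149.9911° (wrapped to (-180°,180°])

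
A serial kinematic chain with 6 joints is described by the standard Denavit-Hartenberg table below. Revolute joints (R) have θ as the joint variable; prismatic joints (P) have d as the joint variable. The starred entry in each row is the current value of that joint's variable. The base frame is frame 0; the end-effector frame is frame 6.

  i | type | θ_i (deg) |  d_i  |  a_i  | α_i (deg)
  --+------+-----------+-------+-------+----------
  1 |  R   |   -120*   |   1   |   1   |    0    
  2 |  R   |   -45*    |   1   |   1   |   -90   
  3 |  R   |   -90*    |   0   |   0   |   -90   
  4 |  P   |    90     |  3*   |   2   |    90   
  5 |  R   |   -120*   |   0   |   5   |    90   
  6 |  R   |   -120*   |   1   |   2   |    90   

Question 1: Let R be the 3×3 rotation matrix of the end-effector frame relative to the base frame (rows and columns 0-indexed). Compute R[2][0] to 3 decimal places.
-0.866

End-effector x-axis (col 0 of R) = (-0.4830,0.1294,-0.8660)
R[2][0] = -0.8660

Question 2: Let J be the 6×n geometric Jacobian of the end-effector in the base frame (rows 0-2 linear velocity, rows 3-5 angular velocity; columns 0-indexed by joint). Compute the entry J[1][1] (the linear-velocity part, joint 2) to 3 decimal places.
axis z_1 = (0.0000,0.0000,1.0000); lever o_n−o_1 = (-0.7765,-1.1046,-0.7321)
cross product → J_v[:, 1] = (1.1046,-0.7765,0.0000)
J_ω[:, 1] = z_1
entry J[1][1] = -0.7765

-0.776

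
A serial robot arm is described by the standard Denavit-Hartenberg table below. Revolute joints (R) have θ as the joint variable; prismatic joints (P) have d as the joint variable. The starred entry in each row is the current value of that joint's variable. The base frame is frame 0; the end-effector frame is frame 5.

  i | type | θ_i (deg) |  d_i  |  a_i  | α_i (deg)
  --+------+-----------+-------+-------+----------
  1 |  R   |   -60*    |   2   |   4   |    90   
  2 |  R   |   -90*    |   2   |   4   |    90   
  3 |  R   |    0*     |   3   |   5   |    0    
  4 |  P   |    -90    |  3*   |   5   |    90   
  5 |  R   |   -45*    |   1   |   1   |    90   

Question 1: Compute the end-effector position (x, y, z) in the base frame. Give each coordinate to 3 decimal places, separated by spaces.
after link 1: o_1 = (2.0000, -3.4641, 2.0000)
after link 2: o_2 = (0.2679, -4.4641, -2.0000)
after link 3: o_3 = (-1.2321, -1.8660, -7.0000)
after link 4: o_4 = (1.5981, 3.2321, -7.0000)
after link 5: o_5 = (2.5640, 2.9732, -6.0000)

2.564 2.973 -6.000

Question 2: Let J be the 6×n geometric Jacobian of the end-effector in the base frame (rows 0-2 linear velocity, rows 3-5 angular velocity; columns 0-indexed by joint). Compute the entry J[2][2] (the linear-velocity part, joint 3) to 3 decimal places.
axis z_2 = (-0.5000,0.8660,-0.0000); lever o_n−o_2 = (2.2961,7.4373,-4.0000)
cross product → J_v[:, 2] = (-3.4641,-2.0000,-5.7071)
J_ω[:, 2] = z_2
entry J[2][2] = -5.7071

-5.707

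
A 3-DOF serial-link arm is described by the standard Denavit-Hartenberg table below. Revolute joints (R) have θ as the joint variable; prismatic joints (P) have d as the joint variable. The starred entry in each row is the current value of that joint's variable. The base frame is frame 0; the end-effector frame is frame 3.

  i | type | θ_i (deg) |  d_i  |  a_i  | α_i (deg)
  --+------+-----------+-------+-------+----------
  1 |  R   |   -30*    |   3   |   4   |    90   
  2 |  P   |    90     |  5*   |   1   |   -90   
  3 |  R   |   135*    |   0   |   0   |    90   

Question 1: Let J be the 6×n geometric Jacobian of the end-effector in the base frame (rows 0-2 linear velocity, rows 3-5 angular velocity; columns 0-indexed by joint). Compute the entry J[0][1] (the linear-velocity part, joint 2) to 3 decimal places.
prismatic axis z_1 = (-0.5000,-0.8660,0.0000)
J_v[:, 1] = z_1; J_ω[:, 1] = (0,0,0)
entry J[0][1] = -0.5000

-0.500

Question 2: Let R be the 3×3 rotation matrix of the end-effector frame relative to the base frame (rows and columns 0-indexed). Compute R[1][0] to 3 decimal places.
0.612

End-effector x-axis (col 0 of R) = (0.3536,0.6124,-0.7071)
R[1][0] = 0.6124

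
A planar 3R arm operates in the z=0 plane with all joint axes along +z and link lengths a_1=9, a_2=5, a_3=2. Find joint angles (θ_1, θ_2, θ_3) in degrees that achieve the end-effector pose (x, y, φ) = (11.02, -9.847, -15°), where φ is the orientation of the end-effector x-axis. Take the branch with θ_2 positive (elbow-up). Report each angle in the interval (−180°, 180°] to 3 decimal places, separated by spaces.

-61.503 45.007 1.496

wrist centre = target − a_3·(cos φ, sin φ) = (9.0881, -9.3294)
cos θ_2 = (169.6314−9²−5²)/(2·9·5) = 0.7070; θ_2 = 45.0074° (elbow-up)
β = atan2(-9.3294,9.0881) = -45.7504°; ψ = atan2(3.5360,12.5351) = 15.7531°
θ_1 = β − ψ = -61.5034°
θ_3 = φ − θ_1 − θ_2 = 1.4961° (wrapped to (-180°,180°])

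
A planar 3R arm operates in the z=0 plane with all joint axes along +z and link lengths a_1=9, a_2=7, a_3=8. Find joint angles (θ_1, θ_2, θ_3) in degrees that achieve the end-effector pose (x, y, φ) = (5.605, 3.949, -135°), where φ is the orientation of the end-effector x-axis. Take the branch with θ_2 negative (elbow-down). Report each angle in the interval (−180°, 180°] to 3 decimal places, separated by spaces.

wrist centre = target − a_3·(cos φ, sin φ) = (11.2619, 9.6059)
cos θ_2 = (219.1018−9²−7²)/(2·9·7) = 0.7072; θ_2 = -44.9959° (elbow-down)
β = atan2(9.6059,11.2619) = 40.4627°; ψ = atan2(-4.9494,13.9501) = -19.5343°
θ_1 = β − ψ = 59.9970°
θ_3 = φ − θ_1 − θ_2 = -150.0011° (wrapped to (-180°,180°])

59.997 -44.996 -150.001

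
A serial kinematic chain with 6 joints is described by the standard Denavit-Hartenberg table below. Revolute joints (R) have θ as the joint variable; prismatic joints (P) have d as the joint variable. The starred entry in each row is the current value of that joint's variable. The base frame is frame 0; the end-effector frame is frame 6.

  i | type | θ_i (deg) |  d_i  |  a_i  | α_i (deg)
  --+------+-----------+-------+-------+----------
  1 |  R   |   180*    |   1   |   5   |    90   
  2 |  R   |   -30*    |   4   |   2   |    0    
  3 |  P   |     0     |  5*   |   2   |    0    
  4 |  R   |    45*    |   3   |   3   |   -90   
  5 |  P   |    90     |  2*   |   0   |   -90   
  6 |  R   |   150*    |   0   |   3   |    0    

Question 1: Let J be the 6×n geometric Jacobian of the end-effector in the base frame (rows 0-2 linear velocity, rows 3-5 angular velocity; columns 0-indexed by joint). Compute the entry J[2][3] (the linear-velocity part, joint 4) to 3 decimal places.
axis z_3 = (0.0000,1.0000,0.0000); lever o_n−o_3 = (-2.7684,5.5981,1.2594)
cross product → J_v[:, 3] = (1.2594,-0.0000,2.7684)
J_ω[:, 3] = z_3
entry J[2][3] = 2.7684

2.768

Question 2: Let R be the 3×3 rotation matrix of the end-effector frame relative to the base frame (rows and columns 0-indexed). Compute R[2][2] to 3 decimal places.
End-effector z-axis (col 2 of R) = (0.9659,-0.0000,-0.2588)
R[2][2] = -0.2588

-0.259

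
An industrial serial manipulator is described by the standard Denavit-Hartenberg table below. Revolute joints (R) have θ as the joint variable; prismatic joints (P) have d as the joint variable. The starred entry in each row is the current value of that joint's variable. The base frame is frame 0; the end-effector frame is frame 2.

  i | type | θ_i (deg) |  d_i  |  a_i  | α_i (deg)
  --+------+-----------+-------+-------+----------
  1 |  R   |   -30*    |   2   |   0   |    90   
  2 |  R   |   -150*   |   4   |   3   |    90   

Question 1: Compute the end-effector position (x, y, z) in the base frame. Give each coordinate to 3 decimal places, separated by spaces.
-4.250 -2.165 0.500

after link 1: o_1 = (0.0000, 0.0000, 2.0000)
after link 2: o_2 = (-4.2500, -2.1651, 0.5000)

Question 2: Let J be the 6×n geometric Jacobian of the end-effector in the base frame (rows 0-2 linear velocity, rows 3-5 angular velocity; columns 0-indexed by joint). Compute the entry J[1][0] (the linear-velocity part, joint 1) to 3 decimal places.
axis z_0 = ẑ; lever o_n−o_0 = (-4.2500,-2.1651,0.5000)
cross product → J_v[:, 0] = (2.1651,-4.2500,0.0000)
J_ω[:, 0] = z_0
entry J[1][0] = -4.2500

-4.250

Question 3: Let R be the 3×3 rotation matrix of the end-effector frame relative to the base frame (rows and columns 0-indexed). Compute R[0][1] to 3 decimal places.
End-effector y-axis (col 1 of R) = (-0.5000,-0.8660,0.0000)
R[0][1] = -0.5000

-0.500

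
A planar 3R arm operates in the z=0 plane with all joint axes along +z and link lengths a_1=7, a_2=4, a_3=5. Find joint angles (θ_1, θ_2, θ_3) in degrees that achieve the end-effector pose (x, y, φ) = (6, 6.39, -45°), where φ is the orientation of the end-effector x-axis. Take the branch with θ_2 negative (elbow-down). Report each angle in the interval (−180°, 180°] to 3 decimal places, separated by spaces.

92.115 -45.012 -92.103

wrist centre = target − a_3·(cos φ, sin φ) = (2.4645, 9.9255)
cos θ_2 = (104.5898−7²−4²)/(2·7·4) = 0.7070; θ_2 = -45.0118° (elbow-down)
β = atan2(9.9255,2.4645) = 76.0557°; ψ = atan2(-2.8290,9.8278) = -16.0588°
θ_1 = β − ψ = 92.1145°
θ_3 = φ − θ_1 − θ_2 = -92.1027° (wrapped to (-180°,180°])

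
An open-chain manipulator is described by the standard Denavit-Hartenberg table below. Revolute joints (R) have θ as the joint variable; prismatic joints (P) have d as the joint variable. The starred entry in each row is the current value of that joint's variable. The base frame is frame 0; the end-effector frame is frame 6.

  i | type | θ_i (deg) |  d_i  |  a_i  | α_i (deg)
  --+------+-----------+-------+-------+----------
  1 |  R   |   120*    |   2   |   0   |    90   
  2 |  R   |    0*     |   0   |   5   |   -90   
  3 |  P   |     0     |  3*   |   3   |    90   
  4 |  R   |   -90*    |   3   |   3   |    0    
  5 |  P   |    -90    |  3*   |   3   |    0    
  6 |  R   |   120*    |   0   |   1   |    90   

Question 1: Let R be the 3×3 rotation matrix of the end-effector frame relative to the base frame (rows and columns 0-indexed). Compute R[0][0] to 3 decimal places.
End-effector x-axis (col 0 of R) = (-0.2500,0.4330,-0.8660)
R[0][0] = -0.2500

-0.250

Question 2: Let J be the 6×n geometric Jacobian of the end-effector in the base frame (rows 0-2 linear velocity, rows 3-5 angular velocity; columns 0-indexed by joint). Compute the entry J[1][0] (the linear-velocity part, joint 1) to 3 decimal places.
2.446

axis z_0 = ẑ; lever o_n−o_0 = (2.4462,7.7631,1.1340)
cross product → J_v[:, 0] = (-7.7631,2.4462,0.0000)
J_ω[:, 0] = z_0
entry J[1][0] = 2.4462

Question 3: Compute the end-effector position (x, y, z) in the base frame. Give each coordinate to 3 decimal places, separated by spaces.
after link 1: o_1 = (0.0000, 0.0000, 2.0000)
after link 2: o_2 = (-2.5000, 4.3301, 2.0000)
after link 3: o_3 = (-4.0000, 6.9282, 5.0000)
after link 4: o_4 = (-1.4019, 8.4282, 2.0000)
after link 5: o_5 = (2.6962, 7.3301, 2.0000)
after link 6: o_6 = (2.4462, 7.7631, 1.1340)

2.446 7.763 1.134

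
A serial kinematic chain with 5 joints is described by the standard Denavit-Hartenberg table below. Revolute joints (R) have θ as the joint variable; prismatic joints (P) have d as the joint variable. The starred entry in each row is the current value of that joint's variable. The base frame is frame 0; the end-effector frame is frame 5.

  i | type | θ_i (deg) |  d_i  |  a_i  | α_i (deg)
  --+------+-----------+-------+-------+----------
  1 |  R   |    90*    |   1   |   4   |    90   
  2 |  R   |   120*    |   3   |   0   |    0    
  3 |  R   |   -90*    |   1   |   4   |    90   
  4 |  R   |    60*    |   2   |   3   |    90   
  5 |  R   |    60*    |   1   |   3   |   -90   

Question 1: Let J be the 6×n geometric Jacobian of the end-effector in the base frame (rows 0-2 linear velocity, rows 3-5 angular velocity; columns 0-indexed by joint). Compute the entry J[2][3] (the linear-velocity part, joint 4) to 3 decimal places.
axis z_3 = (0.0000,0.5000,-0.8660); lever o_n−o_3 = (3.3971,4.9976,-2.4240)
cross product → J_v[:, 3] = (3.1160,-2.9420,-1.6986)
J_ω[:, 3] = z_3
entry J[2][3] = -1.6986

-1.699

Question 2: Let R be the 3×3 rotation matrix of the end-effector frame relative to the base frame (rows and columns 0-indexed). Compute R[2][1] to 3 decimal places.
End-effector y-axis (col 1 of R) = (0.5000,-0.7500,-0.4330)
R[2][1] = -0.4330

-0.433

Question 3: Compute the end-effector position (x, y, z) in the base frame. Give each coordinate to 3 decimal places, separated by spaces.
7.397 12.462 0.576

after link 1: o_1 = (0.0000, 4.0000, 1.0000)
after link 2: o_2 = (3.0000, 4.0000, 1.0000)
after link 3: o_3 = (4.0000, 7.4641, 3.0000)
after link 4: o_4 = (6.5981, 9.7631, 2.0179)
after link 5: o_5 = (7.3971, 12.4617, 0.5760)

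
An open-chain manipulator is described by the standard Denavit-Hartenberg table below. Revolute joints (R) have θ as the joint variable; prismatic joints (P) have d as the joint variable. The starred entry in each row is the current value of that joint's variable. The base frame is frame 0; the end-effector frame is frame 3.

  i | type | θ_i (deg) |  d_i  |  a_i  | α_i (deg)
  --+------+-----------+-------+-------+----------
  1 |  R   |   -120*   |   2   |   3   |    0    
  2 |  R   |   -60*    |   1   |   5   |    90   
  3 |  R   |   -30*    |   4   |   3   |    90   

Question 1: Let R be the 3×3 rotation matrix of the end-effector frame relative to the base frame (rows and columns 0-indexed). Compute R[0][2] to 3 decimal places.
0.500

End-effector z-axis (col 2 of R) = (0.5000,0.0000,-0.8660)
R[0][2] = 0.5000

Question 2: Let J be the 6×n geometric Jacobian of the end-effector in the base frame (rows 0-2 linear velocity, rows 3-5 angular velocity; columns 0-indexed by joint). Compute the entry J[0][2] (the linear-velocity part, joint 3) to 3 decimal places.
-1.500

axis z_2 = (-0.0000,1.0000,0.0000); lever o_n−o_2 = (-2.5981,4.0000,-1.5000)
cross product → J_v[:, 2] = (-1.5000,-0.0000,2.5981)
J_ω[:, 2] = z_2
entry J[0][2] = -1.5000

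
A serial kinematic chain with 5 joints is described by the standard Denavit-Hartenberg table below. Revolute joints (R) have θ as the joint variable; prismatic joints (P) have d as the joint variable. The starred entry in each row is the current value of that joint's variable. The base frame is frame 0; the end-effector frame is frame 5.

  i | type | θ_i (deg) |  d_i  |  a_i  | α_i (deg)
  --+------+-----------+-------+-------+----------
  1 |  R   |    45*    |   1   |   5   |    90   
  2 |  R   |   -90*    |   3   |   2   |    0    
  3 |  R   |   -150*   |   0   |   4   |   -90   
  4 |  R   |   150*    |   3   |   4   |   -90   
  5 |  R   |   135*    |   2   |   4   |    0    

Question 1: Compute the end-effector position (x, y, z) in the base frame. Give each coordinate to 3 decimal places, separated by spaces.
5.660 -0.203 0.634

after link 1: o_1 = (3.5355, 3.5355, 1.0000)
after link 2: o_2 = (5.6569, 1.4142, -1.0000)
after link 3: o_3 = (4.2426, -0.0000, 2.4641)
after link 4: o_4 = (2.2161, 0.8018, -2.0359)
after link 5: o_5 = (5.6604, -0.2033, 0.6336)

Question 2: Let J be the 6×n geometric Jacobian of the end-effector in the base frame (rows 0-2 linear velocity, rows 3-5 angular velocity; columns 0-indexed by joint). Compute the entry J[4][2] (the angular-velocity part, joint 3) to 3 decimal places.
axis z_2 = (0.7071,-0.7071,0.0000); lever o_n−o_2 = (0.0035,-1.6175,1.6336)
cross product → J_v[:, 2] = (-1.1551,-1.1551,-1.1413)
J_ω[:, 2] = z_2
entry J[4][2] = -0.7071

-0.707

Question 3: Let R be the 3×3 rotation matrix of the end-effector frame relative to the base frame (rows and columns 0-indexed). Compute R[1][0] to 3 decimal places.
End-effector x-axis (col 0 of R) = (0.4665,-0.0335,0.8839)
R[1][0] = -0.0335

-0.033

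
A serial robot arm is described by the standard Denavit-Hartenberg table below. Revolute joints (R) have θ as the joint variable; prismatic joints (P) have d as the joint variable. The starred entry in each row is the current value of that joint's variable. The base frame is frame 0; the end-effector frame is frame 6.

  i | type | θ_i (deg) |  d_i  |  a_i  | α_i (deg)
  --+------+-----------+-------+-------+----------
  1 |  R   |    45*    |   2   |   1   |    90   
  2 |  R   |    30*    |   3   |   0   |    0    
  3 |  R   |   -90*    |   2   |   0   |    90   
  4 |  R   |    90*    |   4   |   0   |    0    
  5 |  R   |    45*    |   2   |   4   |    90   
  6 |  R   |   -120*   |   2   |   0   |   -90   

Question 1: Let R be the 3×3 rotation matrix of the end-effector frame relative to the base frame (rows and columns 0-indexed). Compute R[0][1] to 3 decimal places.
-0.750

End-effector y-axis (col 1 of R) = (-0.7500,0.2500,0.6124)
R[0][1] = -0.7500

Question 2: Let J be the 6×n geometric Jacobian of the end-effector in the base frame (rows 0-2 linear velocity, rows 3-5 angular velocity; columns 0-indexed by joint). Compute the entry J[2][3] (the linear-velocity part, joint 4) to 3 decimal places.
3.674

axis z_3 = (-0.6124,-0.6124,-0.5000); lever o_n−o_3 = (-1.1742,-7.1742,-1.7753)
cross product → J_v[:, 3] = (-2.5000,-0.5000,3.6742)
J_ω[:, 3] = z_3
entry J[2][3] = 3.6742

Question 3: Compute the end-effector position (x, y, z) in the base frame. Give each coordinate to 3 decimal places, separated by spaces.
3.068 -10.003 0.225

after link 1: o_1 = (0.7071, 0.7071, 2.0000)
after link 2: o_2 = (2.8284, -1.4142, 2.0000)
after link 3: o_3 = (4.2426, -2.8284, 2.0000)
after link 4: o_4 = (1.7932, -5.2779, 0.0000)
after link 5: o_5 = (1.5684, -9.5027, 1.4495)
after link 6: o_6 = (3.0684, -10.0027, 0.2247)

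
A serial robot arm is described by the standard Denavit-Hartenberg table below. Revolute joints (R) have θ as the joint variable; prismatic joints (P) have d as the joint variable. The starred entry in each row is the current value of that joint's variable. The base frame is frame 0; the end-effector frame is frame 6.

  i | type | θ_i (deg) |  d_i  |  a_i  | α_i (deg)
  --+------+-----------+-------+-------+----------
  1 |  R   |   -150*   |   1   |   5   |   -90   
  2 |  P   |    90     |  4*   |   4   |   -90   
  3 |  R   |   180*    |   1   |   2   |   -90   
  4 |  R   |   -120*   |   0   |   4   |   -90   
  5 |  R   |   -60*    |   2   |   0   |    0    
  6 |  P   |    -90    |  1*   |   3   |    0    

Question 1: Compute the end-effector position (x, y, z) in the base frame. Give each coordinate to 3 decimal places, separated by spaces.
after link 1: o_1 = (-4.3301, -2.5000, 1.0000)
after link 2: o_2 = (-2.3301, -5.9641, -3.0000)
after link 3: o_3 = (-1.4641, -5.4641, -1.0000)
after link 4: o_4 = (1.5359, -3.7321, -3.0000)
after link 5: o_5 = (2.4019, -3.2321, -1.2679)
after link 6: o_6 = (1.6364, -5.4061, 0.8971)

1.636 -5.406 0.897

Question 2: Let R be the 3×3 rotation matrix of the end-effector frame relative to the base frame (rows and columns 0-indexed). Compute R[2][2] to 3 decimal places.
End-effector z-axis (col 2 of R) = (0.4330,0.2500,0.8660)
R[2][2] = 0.8660

0.866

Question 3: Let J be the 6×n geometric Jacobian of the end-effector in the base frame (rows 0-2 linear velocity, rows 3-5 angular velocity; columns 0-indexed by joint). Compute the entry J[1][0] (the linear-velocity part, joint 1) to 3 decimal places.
axis z_0 = ẑ; lever o_n−o_0 = (1.6364,-5.4061,0.8971)
cross product → J_v[:, 0] = (5.4061,1.6364,-0.0000)
J_ω[:, 0] = z_0
entry J[1][0] = 1.6364

1.636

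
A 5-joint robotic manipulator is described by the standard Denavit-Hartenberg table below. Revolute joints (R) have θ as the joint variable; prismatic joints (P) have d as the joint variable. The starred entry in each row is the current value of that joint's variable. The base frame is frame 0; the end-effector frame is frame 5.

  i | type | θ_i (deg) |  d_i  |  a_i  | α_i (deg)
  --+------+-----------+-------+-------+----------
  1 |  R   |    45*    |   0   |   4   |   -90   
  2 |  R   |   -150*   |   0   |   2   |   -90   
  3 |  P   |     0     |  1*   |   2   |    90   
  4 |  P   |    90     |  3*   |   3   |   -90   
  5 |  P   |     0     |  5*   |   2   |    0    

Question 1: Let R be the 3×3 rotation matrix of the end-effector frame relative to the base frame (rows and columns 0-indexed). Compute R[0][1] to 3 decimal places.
0.707

End-effector y-axis (col 1 of R) = (0.7071,-0.7071,-0.0000)
R[0][1] = 0.7071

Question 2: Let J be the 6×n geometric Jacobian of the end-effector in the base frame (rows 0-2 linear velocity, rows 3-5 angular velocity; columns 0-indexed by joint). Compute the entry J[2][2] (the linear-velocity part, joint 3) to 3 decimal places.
0.866

prismatic axis z_2 = (0.3536,0.3536,0.8660)
J_v[:, 2] = z_2; J_ω[:, 2] = (0,0,0)
entry J[2][2] = 0.8660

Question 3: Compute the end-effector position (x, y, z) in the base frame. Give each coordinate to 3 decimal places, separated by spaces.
after link 1: o_1 = (2.8284, 2.8284, 0.0000)
after link 2: o_2 = (1.6037, 1.6037, 1.0000)
after link 3: o_3 = (0.7325, 0.7325, 2.8660)
after link 4: o_4 = (-0.3282, 3.9145, 5.4641)
after link 5: o_5 = (3.4408, 7.6834, 4.6962)

3.441 7.683 4.696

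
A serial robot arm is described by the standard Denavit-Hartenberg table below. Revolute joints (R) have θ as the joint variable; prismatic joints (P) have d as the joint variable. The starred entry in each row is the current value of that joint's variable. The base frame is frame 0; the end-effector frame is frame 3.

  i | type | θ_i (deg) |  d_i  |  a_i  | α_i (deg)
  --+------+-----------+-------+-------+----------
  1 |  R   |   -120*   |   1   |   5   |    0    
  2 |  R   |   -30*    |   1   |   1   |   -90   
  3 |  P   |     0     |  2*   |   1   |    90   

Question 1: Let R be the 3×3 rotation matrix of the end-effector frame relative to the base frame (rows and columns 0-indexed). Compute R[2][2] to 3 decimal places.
1.000

End-effector z-axis (col 2 of R) = (0.0000,0.0000,1.0000)
R[2][2] = 1.0000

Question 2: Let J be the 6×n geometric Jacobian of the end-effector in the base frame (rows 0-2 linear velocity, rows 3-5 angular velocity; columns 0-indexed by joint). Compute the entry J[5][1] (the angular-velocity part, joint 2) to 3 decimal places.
1.000

axis z_1 = (0.0000,0.0000,1.0000); lever o_n−o_1 = (-0.7321,-2.7321,1.0000)
cross product → J_v[:, 1] = (2.7321,-0.7321,0.0000)
J_ω[:, 1] = z_1
entry J[5][1] = 1.0000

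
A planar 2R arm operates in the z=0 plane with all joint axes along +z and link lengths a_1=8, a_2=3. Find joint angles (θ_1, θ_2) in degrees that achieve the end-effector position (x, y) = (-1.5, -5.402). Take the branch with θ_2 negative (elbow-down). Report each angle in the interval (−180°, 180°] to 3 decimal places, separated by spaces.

cos θ_2 = (31.4316−8²−3²)/(2·8·3) = -0.8660; θ_2 = -149.9980° (elbow-down)
β = atan2(-5.4020,-1.5000) = -105.5186°; ψ = atan2(-1.5001,5.4020) = -15.5196°
θ_1 = β − ψ = -89.9991°

-89.999 -149.998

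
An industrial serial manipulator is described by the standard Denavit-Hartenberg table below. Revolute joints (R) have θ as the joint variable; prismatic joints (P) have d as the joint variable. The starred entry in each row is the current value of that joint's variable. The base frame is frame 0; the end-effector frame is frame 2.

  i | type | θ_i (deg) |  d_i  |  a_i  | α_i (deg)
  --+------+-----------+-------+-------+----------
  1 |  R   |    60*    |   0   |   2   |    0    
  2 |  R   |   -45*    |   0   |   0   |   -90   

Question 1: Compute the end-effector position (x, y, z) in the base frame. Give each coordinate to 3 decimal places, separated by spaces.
1.000 1.732 0.000

after link 1: o_1 = (1.0000, 1.7321, 0.0000)
after link 2: o_2 = (1.0000, 1.7321, 0.0000)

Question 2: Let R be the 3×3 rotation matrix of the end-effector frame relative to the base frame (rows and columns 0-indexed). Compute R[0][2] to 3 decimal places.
End-effector z-axis (col 2 of R) = (-0.2588,0.9659,0.0000)
R[0][2] = -0.2588

-0.259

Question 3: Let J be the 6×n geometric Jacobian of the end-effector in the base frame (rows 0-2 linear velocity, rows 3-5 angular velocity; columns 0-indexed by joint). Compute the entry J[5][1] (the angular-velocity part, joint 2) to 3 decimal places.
axis z_1 = (0.0000,0.0000,1.0000); lever o_n−o_1 = (0.0000,0.0000,0.0000)
cross product → J_v[:, 1] = (0.0000,0.0000,0.0000)
J_ω[:, 1] = z_1
entry J[5][1] = 1.0000

1.000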